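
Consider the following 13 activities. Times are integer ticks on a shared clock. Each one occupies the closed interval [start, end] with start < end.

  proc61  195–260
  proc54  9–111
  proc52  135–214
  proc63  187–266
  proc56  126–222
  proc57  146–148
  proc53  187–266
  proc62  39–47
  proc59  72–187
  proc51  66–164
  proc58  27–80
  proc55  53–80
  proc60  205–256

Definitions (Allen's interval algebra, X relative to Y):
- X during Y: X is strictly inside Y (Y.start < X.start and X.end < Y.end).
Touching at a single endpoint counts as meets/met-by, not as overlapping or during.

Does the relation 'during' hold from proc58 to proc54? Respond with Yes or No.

Yes

proc58 = [27, 80], proc54 = [9, 111].
Actual relation of proc58 to proc54: during.
Asked whether 'during' holds → Yes.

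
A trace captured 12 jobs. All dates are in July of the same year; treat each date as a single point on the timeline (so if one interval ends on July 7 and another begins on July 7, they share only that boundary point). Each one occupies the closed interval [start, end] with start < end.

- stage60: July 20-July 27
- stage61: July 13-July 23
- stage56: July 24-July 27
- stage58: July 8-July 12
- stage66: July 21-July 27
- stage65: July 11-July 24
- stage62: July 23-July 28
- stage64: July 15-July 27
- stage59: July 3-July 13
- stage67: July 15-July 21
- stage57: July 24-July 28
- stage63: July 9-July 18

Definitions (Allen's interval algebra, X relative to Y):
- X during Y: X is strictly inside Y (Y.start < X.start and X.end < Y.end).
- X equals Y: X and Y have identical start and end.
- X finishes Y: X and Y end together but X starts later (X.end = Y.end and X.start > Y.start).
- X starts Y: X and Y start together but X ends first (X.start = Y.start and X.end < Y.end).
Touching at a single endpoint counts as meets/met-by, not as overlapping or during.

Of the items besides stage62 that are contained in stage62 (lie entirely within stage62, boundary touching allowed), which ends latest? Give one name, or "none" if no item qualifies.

Target stage62 = [July 23, July 28].
stage56 [July 24, July 27] → during → candidate.
stage57 [July 24, July 28] → finishes → candidate.
stage58 [July 8, July 12] → before → excluded.
stage59 [July 3, July 13] → before → excluded.
stage60 [July 20, July 27] → overlaps → excluded.
stage61 [July 13, July 23] → meets → excluded.
stage63 [July 9, July 18] → before → excluded.
stage64 [July 15, July 27] → overlaps → excluded.
stage65 [July 11, July 24] → overlaps → excluded.
stage66 [July 21, July 27] → overlaps → excluded.
stage67 [July 15, July 21] → before → excluded.
Among candidates, latest end is July 28 → stage57.

stage57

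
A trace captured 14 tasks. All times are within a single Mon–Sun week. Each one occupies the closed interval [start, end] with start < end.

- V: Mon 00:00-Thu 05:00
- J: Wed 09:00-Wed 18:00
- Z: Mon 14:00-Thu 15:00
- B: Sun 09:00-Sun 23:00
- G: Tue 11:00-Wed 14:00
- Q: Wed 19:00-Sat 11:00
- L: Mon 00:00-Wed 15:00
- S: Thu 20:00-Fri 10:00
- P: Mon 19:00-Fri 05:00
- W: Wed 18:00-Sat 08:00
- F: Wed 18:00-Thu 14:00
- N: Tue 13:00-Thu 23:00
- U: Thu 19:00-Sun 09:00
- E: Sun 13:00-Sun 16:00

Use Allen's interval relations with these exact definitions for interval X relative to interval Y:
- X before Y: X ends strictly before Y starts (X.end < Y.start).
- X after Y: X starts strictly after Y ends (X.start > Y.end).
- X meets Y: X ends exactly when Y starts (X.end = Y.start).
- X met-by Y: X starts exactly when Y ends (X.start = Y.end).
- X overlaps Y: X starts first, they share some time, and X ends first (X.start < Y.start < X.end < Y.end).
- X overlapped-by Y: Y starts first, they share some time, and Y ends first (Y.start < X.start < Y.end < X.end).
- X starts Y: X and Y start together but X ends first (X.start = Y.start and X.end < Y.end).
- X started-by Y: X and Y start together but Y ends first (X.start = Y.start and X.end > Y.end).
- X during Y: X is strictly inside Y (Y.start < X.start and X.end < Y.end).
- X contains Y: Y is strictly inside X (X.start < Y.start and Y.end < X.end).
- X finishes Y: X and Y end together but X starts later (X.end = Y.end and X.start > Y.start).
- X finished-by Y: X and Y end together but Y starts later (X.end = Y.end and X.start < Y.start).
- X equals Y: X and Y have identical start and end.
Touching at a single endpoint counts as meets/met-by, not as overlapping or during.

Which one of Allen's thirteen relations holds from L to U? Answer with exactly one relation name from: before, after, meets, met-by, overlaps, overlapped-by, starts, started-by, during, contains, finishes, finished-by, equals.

L = [Mon 00:00, Wed 15:00]; U = [Thu 19:00, Sun 09:00].
Compare endpoints: L.start < U.start, L.start < U.end, L.end < U.start, L.end < U.end.
That pattern is 'before'.

before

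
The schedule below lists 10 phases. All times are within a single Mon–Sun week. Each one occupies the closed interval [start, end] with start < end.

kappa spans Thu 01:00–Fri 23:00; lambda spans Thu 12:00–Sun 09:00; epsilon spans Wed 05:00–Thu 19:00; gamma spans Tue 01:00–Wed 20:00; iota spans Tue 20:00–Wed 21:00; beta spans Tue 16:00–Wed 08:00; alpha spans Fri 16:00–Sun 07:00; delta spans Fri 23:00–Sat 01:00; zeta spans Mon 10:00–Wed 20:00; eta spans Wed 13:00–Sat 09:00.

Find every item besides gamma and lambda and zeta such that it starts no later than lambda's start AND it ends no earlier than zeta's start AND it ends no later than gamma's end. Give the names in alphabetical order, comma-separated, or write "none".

beta

Conditions: its start is no later than lambda's start (X.start <= Thu 12:00) AND its end is no earlier than zeta's start (X.end >= Mon 10:00) AND its end is no later than gamma's end (X.end <= Wed 20:00).
alpha: start Fri 16:00 <= Thu 12:00? ✗; end Sun 07:00 >= Mon 10:00? ✓; end Sun 07:00 <= Wed 20:00? ✗ → no.
beta: start Tue 16:00 <= Thu 12:00? ✓; end Wed 08:00 >= Mon 10:00? ✓; end Wed 08:00 <= Wed 20:00? ✓ → yes.
delta: start Fri 23:00 <= Thu 12:00? ✗; end Sat 01:00 >= Mon 10:00? ✓; end Sat 01:00 <= Wed 20:00? ✗ → no.
epsilon: start Wed 05:00 <= Thu 12:00? ✓; end Thu 19:00 >= Mon 10:00? ✓; end Thu 19:00 <= Wed 20:00? ✗ → no.
eta: start Wed 13:00 <= Thu 12:00? ✓; end Sat 09:00 >= Mon 10:00? ✓; end Sat 09:00 <= Wed 20:00? ✗ → no.
iota: start Tue 20:00 <= Thu 12:00? ✓; end Wed 21:00 >= Mon 10:00? ✓; end Wed 21:00 <= Wed 20:00? ✗ → no.
kappa: start Thu 01:00 <= Thu 12:00? ✓; end Fri 23:00 >= Mon 10:00? ✓; end Fri 23:00 <= Wed 20:00? ✗ → no.
Result: beta.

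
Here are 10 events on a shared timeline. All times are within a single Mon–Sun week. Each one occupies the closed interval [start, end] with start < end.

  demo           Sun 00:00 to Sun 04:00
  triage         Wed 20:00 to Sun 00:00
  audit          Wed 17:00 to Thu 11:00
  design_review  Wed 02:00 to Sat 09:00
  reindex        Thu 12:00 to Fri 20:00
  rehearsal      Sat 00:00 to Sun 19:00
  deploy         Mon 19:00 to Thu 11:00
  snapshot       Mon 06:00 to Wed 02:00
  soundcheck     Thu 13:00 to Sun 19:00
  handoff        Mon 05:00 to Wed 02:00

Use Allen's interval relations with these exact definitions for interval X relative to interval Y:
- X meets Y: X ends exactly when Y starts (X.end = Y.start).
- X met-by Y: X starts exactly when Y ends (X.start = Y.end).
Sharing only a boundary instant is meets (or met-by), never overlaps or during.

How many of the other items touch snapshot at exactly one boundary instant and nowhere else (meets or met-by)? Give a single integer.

Target snapshot = [Mon 06:00, Wed 02:00].
audit [Wed 17:00, Thu 11:00] → after → no.
demo [Sun 00:00, Sun 04:00] → after → no.
deploy [Mon 19:00, Thu 11:00] → overlapped-by → no.
design_review [Wed 02:00, Sat 09:00] → met-by → counts.
handoff [Mon 05:00, Wed 02:00] → finished-by → no.
rehearsal [Sat 00:00, Sun 19:00] → after → no.
reindex [Thu 12:00, Fri 20:00] → after → no.
soundcheck [Thu 13:00, Sun 19:00] → after → no.
triage [Wed 20:00, Sun 00:00] → after → no.
Total: 1.

1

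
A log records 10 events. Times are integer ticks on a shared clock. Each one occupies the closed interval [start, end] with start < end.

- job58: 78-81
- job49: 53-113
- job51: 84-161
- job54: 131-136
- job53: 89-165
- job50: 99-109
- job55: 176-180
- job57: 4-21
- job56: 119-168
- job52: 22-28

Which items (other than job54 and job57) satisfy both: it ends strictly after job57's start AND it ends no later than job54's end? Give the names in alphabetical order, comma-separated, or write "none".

Conditions: its end is strictly after job57's start (X.end > 4) AND its end is no later than job54's end (X.end <= 136).
job49: end 113 > 4? ✓; end 113 <= 136? ✓ → yes.
job50: end 109 > 4? ✓; end 109 <= 136? ✓ → yes.
job51: end 161 > 4? ✓; end 161 <= 136? ✗ → no.
job52: end 28 > 4? ✓; end 28 <= 136? ✓ → yes.
job53: end 165 > 4? ✓; end 165 <= 136? ✗ → no.
job55: end 180 > 4? ✓; end 180 <= 136? ✗ → no.
job56: end 168 > 4? ✓; end 168 <= 136? ✗ → no.
job58: end 81 > 4? ✓; end 81 <= 136? ✓ → yes.
Result: job49, job50, job52, job58.

job49, job50, job52, job58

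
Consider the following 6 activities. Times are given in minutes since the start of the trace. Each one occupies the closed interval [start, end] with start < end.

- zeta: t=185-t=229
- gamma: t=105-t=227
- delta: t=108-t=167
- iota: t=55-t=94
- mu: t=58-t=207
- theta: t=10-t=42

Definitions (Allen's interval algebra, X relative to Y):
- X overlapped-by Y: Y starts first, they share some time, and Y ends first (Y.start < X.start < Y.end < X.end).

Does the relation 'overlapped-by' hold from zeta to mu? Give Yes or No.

Yes

zeta = [t=185, t=229], mu = [t=58, t=207].
Actual relation of zeta to mu: overlapped-by.
Asked whether 'overlapped-by' holds → Yes.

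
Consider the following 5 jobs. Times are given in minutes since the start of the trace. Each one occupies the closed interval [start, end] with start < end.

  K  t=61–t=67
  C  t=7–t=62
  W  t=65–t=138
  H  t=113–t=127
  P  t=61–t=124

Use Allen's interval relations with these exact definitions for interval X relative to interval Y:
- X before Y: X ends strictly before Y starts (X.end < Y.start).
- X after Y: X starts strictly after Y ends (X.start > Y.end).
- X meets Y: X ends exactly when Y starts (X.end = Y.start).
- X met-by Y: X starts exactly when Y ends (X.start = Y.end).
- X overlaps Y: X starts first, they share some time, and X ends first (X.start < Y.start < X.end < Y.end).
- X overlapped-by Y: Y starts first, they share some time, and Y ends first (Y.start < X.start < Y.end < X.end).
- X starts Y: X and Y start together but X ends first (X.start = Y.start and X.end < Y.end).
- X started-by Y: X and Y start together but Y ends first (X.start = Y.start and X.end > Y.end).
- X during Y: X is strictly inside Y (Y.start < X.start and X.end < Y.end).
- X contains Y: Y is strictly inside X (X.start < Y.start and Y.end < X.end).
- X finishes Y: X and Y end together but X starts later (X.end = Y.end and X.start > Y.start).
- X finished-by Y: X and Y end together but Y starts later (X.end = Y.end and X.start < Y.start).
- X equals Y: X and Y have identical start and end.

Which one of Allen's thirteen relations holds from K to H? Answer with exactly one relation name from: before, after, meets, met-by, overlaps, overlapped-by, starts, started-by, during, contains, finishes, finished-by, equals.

K = [t=61, t=67]; H = [t=113, t=127].
Compare endpoints: K.start < H.start, K.start < H.end, K.end < H.start, K.end < H.end.
That pattern is 'before'.

before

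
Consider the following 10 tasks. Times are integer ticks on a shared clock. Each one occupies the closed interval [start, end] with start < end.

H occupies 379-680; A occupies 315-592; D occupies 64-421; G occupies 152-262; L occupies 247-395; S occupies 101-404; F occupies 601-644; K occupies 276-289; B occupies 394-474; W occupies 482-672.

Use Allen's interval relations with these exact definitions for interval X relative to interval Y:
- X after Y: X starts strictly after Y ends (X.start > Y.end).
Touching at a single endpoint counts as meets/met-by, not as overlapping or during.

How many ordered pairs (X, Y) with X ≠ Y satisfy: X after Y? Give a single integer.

20

Checking all 90 ordered pairs for relation 'after'; matching pairs in alphabetical order:
(A, G): A after G ✓
(A, K): A after K ✓
(B, G): B after G ✓
(B, K): B after K ✓
(F, A): F after A ✓
(F, B): F after B ✓
(F, D): F after D ✓
(F, G): F after G ✓
(F, K): F after K ✓
(F, L): F after L ✓
(F, S): F after S ✓
(H, G): H after G ✓
(H, K): H after K ✓
(K, G): K after G ✓
(W, B): W after B ✓
(W, D): W after D ✓
(W, G): W after G ✓
(W, K): W after K ✓
(W, L): W after L ✓
(W, S): W after S ✓
Count: 20.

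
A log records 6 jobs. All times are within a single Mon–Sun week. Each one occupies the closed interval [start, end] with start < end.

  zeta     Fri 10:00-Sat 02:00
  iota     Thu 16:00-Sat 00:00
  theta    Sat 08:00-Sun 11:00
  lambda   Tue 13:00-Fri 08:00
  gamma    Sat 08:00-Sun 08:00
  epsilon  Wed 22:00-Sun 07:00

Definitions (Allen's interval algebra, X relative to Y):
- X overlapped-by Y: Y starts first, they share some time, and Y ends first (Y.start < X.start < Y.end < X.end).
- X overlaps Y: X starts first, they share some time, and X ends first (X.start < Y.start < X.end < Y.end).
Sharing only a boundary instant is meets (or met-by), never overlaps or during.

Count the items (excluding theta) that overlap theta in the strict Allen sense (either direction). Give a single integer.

Target theta = [Sat 08:00, Sun 11:00].
epsilon [Wed 22:00, Sun 07:00] → overlaps → counts.
gamma [Sat 08:00, Sun 08:00] → starts → no.
iota [Thu 16:00, Sat 00:00] → before → no.
lambda [Tue 13:00, Fri 08:00] → before → no.
zeta [Fri 10:00, Sat 02:00] → before → no.
Total: 1.

1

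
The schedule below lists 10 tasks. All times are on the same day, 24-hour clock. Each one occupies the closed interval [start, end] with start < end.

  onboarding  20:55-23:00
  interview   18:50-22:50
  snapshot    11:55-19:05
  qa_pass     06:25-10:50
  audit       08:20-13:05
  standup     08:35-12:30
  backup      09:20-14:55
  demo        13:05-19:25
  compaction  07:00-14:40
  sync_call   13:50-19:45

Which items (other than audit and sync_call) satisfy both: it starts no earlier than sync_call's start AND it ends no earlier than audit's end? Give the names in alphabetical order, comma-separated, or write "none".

Conditions: its start is no earlier than sync_call's start (X.start >= 13:50) AND its end is no earlier than audit's end (X.end >= 13:05).
backup: start 09:20 >= 13:50? ✗; end 14:55 >= 13:05? ✓ → no.
compaction: start 07:00 >= 13:50? ✗; end 14:40 >= 13:05? ✓ → no.
demo: start 13:05 >= 13:50? ✗; end 19:25 >= 13:05? ✓ → no.
interview: start 18:50 >= 13:50? ✓; end 22:50 >= 13:05? ✓ → yes.
onboarding: start 20:55 >= 13:50? ✓; end 23:00 >= 13:05? ✓ → yes.
qa_pass: start 06:25 >= 13:50? ✗; end 10:50 >= 13:05? ✗ → no.
snapshot: start 11:55 >= 13:50? ✗; end 19:05 >= 13:05? ✓ → no.
standup: start 08:35 >= 13:50? ✗; end 12:30 >= 13:05? ✗ → no.
Result: interview, onboarding.

interview, onboarding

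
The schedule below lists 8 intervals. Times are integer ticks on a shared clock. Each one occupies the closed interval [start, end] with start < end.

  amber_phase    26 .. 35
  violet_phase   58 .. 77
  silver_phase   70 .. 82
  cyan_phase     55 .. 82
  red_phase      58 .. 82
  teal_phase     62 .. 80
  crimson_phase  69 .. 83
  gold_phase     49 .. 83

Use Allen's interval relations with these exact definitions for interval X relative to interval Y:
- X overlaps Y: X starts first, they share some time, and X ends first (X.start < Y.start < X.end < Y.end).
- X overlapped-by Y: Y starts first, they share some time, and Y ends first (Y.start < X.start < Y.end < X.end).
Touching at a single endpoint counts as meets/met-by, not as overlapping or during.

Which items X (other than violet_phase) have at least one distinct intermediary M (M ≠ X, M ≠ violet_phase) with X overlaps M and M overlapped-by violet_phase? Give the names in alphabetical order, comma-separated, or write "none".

cyan_phase, red_phase, teal_phase

Target violet_phase = [58, 77].
Intermediaries M with M overlapped-by violet_phase: crimson_phase, silver_phase, teal_phase.
Via crimson_phase — items with X overlaps crimson_phase: cyan_phase, red_phase, teal_phase.
Via silver_phase — items with X overlaps silver_phase: teal_phase.
Via teal_phase — items with X overlaps teal_phase: none.
Union: cyan_phase, red_phase, teal_phase.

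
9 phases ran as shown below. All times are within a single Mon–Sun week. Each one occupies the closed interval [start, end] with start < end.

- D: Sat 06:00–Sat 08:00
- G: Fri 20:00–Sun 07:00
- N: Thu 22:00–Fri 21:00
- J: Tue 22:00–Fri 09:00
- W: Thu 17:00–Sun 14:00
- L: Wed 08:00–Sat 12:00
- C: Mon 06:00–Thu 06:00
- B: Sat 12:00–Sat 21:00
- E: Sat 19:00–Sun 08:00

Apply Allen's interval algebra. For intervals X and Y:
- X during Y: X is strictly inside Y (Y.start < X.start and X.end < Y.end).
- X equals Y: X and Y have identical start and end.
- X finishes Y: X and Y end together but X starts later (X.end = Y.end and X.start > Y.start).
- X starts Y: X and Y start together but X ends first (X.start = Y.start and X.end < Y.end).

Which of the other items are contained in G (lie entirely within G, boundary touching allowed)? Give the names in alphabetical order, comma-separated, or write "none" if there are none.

B, D

Target G = [Fri 20:00, Sun 07:00].
B [Sat 12:00, Sat 21:00] → during → yes.
C [Mon 06:00, Thu 06:00] → before → no.
D [Sat 06:00, Sat 08:00] → during → yes.
E [Sat 19:00, Sun 08:00] → overlapped-by → no.
J [Tue 22:00, Fri 09:00] → before → no.
L [Wed 08:00, Sat 12:00] → overlaps → no.
N [Thu 22:00, Fri 21:00] → overlaps → no.
W [Thu 17:00, Sun 14:00] → contains → no.
Result: B, D.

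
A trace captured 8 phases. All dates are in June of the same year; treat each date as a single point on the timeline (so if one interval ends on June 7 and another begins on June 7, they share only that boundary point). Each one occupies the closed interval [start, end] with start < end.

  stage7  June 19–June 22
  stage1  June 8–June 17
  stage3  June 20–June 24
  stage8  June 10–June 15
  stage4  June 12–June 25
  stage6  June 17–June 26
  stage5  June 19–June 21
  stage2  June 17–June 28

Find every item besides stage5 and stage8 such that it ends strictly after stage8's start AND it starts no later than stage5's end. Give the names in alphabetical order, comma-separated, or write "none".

stage1, stage2, stage3, stage4, stage6, stage7

Conditions: its end is strictly after stage8's start (X.end > June 10) AND its start is no later than stage5's end (X.start <= June 21).
stage1: end June 17 > June 10? ✓; start June 8 <= June 21? ✓ → yes.
stage2: end June 28 > June 10? ✓; start June 17 <= June 21? ✓ → yes.
stage3: end June 24 > June 10? ✓; start June 20 <= June 21? ✓ → yes.
stage4: end June 25 > June 10? ✓; start June 12 <= June 21? ✓ → yes.
stage6: end June 26 > June 10? ✓; start June 17 <= June 21? ✓ → yes.
stage7: end June 22 > June 10? ✓; start June 19 <= June 21? ✓ → yes.
Result: stage1, stage2, stage3, stage4, stage6, stage7.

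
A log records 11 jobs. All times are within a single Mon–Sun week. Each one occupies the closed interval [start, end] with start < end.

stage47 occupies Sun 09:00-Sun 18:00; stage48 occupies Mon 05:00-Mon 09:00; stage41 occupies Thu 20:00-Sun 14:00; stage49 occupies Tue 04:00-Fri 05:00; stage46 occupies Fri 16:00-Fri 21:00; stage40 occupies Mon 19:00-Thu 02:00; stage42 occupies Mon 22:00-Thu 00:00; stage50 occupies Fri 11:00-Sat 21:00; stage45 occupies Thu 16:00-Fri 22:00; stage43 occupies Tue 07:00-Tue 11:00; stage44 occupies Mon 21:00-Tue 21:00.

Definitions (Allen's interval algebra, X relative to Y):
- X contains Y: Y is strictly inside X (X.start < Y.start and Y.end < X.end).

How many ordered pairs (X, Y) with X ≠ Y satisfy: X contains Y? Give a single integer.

10

Checking all 110 ordered pairs for relation 'contains'; matching pairs in alphabetical order:
(stage40, stage42): stage40 contains stage42 ✓
(stage40, stage43): stage40 contains stage43 ✓
(stage40, stage44): stage40 contains stage44 ✓
(stage41, stage46): stage41 contains stage46 ✓
(stage41, stage50): stage41 contains stage50 ✓
(stage42, stage43): stage42 contains stage43 ✓
(stage44, stage43): stage44 contains stage43 ✓
(stage45, stage46): stage45 contains stage46 ✓
(stage49, stage43): stage49 contains stage43 ✓
(stage50, stage46): stage50 contains stage46 ✓
Count: 10.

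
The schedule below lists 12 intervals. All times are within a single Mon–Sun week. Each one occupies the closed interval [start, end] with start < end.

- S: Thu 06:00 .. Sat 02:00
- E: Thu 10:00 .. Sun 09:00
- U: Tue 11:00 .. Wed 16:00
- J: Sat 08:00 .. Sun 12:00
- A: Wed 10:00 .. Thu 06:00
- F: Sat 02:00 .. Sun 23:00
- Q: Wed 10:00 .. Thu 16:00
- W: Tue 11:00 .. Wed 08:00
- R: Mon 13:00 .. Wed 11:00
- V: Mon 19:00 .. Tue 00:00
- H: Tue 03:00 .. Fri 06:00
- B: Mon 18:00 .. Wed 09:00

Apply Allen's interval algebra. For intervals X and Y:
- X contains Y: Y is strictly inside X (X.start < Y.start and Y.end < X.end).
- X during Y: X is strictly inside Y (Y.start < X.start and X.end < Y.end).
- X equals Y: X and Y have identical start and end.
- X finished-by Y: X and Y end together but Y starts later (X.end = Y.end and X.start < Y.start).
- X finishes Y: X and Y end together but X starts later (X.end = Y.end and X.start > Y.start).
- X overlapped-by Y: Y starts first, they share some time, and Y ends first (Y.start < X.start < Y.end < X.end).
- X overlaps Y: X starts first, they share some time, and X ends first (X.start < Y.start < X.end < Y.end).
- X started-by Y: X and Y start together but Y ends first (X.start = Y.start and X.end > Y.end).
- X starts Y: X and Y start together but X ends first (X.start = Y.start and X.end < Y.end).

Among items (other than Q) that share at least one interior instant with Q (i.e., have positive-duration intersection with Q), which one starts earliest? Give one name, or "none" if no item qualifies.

Target Q = [Wed 10:00, Thu 16:00].
A [Wed 10:00, Thu 06:00] → starts → candidate.
B [Mon 18:00, Wed 09:00] → before → excluded.
E [Thu 10:00, Sun 09:00] → overlapped-by → candidate.
F [Sat 02:00, Sun 23:00] → after → excluded.
H [Tue 03:00, Fri 06:00] → contains → candidate.
J [Sat 08:00, Sun 12:00] → after → excluded.
R [Mon 13:00, Wed 11:00] → overlaps → candidate.
S [Thu 06:00, Sat 02:00] → overlapped-by → candidate.
U [Tue 11:00, Wed 16:00] → overlaps → candidate.
V [Mon 19:00, Tue 00:00] → before → excluded.
W [Tue 11:00, Wed 08:00] → before → excluded.
Among candidates, earliest start is Mon 13:00 → R.

R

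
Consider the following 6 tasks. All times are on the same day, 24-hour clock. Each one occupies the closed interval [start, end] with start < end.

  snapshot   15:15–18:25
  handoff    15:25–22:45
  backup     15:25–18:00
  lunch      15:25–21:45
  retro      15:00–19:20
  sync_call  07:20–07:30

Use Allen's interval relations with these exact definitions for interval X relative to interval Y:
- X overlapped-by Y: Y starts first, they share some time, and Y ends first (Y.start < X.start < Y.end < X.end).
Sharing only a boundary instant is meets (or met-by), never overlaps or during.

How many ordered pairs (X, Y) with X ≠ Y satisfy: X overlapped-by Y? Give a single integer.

Checking all 30 ordered pairs for relation 'overlapped-by'; matching pairs in alphabetical order:
(handoff, retro): handoff overlapped-by retro ✓
(handoff, snapshot): handoff overlapped-by snapshot ✓
(lunch, retro): lunch overlapped-by retro ✓
(lunch, snapshot): lunch overlapped-by snapshot ✓
Count: 4.

4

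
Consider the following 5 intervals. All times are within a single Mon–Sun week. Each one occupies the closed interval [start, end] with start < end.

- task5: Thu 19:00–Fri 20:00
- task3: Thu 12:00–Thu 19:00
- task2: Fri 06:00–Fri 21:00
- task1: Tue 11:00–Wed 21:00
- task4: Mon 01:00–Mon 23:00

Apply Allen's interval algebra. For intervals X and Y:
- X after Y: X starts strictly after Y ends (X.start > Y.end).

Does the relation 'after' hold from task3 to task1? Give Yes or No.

Yes

task3 = [Thu 12:00, Thu 19:00], task1 = [Tue 11:00, Wed 21:00].
Actual relation of task3 to task1: after.
Asked whether 'after' holds → Yes.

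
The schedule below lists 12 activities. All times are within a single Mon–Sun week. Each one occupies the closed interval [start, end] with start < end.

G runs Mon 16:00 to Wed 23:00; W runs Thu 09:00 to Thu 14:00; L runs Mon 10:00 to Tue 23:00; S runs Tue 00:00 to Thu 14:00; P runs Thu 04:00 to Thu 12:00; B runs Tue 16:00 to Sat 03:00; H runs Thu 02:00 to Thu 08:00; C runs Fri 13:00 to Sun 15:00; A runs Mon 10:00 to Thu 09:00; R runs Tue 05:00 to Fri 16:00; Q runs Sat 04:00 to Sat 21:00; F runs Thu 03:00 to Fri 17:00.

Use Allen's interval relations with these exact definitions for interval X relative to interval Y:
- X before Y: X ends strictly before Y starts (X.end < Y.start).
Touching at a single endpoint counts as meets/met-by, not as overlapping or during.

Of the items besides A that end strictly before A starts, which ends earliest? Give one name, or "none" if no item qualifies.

none

Target A = [Mon 10:00, Thu 09:00].
B [Tue 16:00, Sat 03:00] → overlapped-by → excluded.
C [Fri 13:00, Sun 15:00] → after → excluded.
F [Thu 03:00, Fri 17:00] → overlapped-by → excluded.
G [Mon 16:00, Wed 23:00] → during → excluded.
H [Thu 02:00, Thu 08:00] → during → excluded.
L [Mon 10:00, Tue 23:00] → starts → excluded.
P [Thu 04:00, Thu 12:00] → overlapped-by → excluded.
Q [Sat 04:00, Sat 21:00] → after → excluded.
R [Tue 05:00, Fri 16:00] → overlapped-by → excluded.
S [Tue 00:00, Thu 14:00] → overlapped-by → excluded.
W [Thu 09:00, Thu 14:00] → met-by → excluded.
No candidates → none.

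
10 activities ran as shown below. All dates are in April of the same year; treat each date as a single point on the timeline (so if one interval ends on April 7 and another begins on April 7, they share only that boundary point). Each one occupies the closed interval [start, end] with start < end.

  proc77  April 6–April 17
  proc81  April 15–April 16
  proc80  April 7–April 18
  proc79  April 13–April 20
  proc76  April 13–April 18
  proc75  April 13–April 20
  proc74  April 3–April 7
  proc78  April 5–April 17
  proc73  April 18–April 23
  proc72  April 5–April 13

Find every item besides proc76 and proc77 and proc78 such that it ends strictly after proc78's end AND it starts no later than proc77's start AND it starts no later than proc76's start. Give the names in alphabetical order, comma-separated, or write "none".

Conditions: its end is strictly after proc78's end (X.end > April 17) AND its start is no later than proc77's start (X.start <= April 6) AND its start is no later than proc76's start (X.start <= April 13).
proc72: end April 13 > April 17? ✗; start April 5 <= April 6? ✓; start April 5 <= April 13? ✓ → no.
proc73: end April 23 > April 17? ✓; start April 18 <= April 6? ✗; start April 18 <= April 13? ✗ → no.
proc74: end April 7 > April 17? ✗; start April 3 <= April 6? ✓; start April 3 <= April 13? ✓ → no.
proc75: end April 20 > April 17? ✓; start April 13 <= April 6? ✗; start April 13 <= April 13? ✓ → no.
proc79: end April 20 > April 17? ✓; start April 13 <= April 6? ✗; start April 13 <= April 13? ✓ → no.
proc80: end April 18 > April 17? ✓; start April 7 <= April 6? ✗; start April 7 <= April 13? ✓ → no.
proc81: end April 16 > April 17? ✗; start April 15 <= April 6? ✗; start April 15 <= April 13? ✗ → no.
Result: none.

none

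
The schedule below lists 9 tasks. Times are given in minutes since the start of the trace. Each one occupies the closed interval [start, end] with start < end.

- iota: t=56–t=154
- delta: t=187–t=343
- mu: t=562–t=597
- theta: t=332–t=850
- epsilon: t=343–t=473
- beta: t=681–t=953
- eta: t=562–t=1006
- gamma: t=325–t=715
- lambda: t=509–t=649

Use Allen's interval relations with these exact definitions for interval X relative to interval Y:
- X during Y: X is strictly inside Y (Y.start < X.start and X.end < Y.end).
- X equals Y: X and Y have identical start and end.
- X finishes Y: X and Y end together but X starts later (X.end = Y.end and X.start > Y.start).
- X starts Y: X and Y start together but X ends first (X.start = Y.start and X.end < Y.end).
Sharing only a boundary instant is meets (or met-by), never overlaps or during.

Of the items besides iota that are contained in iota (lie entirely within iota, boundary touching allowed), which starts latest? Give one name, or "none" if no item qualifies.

none

Target iota = [t=56, t=154].
beta [t=681, t=953] → after → excluded.
delta [t=187, t=343] → after → excluded.
epsilon [t=343, t=473] → after → excluded.
eta [t=562, t=1006] → after → excluded.
gamma [t=325, t=715] → after → excluded.
lambda [t=509, t=649] → after → excluded.
mu [t=562, t=597] → after → excluded.
theta [t=332, t=850] → after → excluded.
No candidates → none.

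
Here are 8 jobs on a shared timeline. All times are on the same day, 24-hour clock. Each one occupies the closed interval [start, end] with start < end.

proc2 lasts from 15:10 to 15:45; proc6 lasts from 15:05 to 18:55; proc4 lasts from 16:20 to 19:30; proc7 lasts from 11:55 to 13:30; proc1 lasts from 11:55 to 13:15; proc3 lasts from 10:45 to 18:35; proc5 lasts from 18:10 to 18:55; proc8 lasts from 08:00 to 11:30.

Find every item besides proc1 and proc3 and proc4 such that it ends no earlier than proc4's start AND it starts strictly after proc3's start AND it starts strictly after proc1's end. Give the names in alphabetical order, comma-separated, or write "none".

proc5, proc6

Conditions: its end is no earlier than proc4's start (X.end >= 16:20) AND its start is strictly after proc3's start (X.start > 10:45) AND its start is strictly after proc1's end (X.start > 13:15).
proc2: end 15:45 >= 16:20? ✗; start 15:10 > 10:45? ✓; start 15:10 > 13:15? ✓ → no.
proc5: end 18:55 >= 16:20? ✓; start 18:10 > 10:45? ✓; start 18:10 > 13:15? ✓ → yes.
proc6: end 18:55 >= 16:20? ✓; start 15:05 > 10:45? ✓; start 15:05 > 13:15? ✓ → yes.
proc7: end 13:30 >= 16:20? ✗; start 11:55 > 10:45? ✓; start 11:55 > 13:15? ✗ → no.
proc8: end 11:30 >= 16:20? ✗; start 08:00 > 10:45? ✗; start 08:00 > 13:15? ✗ → no.
Result: proc5, proc6.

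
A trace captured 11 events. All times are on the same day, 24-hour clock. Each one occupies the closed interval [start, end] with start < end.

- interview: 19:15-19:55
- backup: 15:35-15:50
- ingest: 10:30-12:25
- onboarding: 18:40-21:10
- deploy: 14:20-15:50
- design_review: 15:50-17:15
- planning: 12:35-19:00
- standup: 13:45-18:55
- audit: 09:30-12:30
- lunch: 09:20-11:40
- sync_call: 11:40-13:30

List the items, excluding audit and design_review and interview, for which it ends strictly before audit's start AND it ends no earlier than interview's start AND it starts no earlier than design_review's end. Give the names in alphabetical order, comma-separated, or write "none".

none

Conditions: its end is strictly before audit's start (X.end < 09:30) AND its end is no earlier than interview's start (X.end >= 19:15) AND its start is no earlier than design_review's end (X.start >= 17:15).
backup: end 15:50 < 09:30? ✗; end 15:50 >= 19:15? ✗; start 15:35 >= 17:15? ✗ → no.
deploy: end 15:50 < 09:30? ✗; end 15:50 >= 19:15? ✗; start 14:20 >= 17:15? ✗ → no.
ingest: end 12:25 < 09:30? ✗; end 12:25 >= 19:15? ✗; start 10:30 >= 17:15? ✗ → no.
lunch: end 11:40 < 09:30? ✗; end 11:40 >= 19:15? ✗; start 09:20 >= 17:15? ✗ → no.
onboarding: end 21:10 < 09:30? ✗; end 21:10 >= 19:15? ✓; start 18:40 >= 17:15? ✓ → no.
planning: end 19:00 < 09:30? ✗; end 19:00 >= 19:15? ✗; start 12:35 >= 17:15? ✗ → no.
standup: end 18:55 < 09:30? ✗; end 18:55 >= 19:15? ✗; start 13:45 >= 17:15? ✗ → no.
sync_call: end 13:30 < 09:30? ✗; end 13:30 >= 19:15? ✗; start 11:40 >= 17:15? ✗ → no.
Result: none.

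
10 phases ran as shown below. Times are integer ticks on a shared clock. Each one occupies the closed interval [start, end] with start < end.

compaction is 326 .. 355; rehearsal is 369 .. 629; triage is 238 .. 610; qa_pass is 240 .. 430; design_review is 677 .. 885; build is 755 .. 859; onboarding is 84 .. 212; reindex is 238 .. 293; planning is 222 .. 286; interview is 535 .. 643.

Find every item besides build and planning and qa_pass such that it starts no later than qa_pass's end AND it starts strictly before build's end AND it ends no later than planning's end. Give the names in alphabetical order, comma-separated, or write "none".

Conditions: its start is no later than qa_pass's end (X.start <= 430) AND its start is strictly before build's end (X.start < 859) AND its end is no later than planning's end (X.end <= 286).
compaction: start 326 <= 430? ✓; start 326 < 859? ✓; end 355 <= 286? ✗ → no.
design_review: start 677 <= 430? ✗; start 677 < 859? ✓; end 885 <= 286? ✗ → no.
interview: start 535 <= 430? ✗; start 535 < 859? ✓; end 643 <= 286? ✗ → no.
onboarding: start 84 <= 430? ✓; start 84 < 859? ✓; end 212 <= 286? ✓ → yes.
rehearsal: start 369 <= 430? ✓; start 369 < 859? ✓; end 629 <= 286? ✗ → no.
reindex: start 238 <= 430? ✓; start 238 < 859? ✓; end 293 <= 286? ✗ → no.
triage: start 238 <= 430? ✓; start 238 < 859? ✓; end 610 <= 286? ✗ → no.
Result: onboarding.

onboarding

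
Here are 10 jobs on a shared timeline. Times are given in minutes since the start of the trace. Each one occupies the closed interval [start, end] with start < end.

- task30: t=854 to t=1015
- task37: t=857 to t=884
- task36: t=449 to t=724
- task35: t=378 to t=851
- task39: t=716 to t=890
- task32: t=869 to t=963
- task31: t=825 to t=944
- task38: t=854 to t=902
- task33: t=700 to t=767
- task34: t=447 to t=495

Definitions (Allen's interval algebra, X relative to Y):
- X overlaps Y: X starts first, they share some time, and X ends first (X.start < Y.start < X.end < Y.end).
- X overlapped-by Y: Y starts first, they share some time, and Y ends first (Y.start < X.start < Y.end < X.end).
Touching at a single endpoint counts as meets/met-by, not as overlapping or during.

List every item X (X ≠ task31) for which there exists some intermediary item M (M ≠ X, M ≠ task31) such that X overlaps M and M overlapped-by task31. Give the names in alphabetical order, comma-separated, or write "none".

Target task31 = [t=825, t=944].
Intermediaries M with M overlapped-by task31: task30, task32.
Via task30 — items with X overlaps task30: task39.
Via task32 — items with X overlaps task32: task37, task38, task39.
Union: task37, task38, task39.

task37, task38, task39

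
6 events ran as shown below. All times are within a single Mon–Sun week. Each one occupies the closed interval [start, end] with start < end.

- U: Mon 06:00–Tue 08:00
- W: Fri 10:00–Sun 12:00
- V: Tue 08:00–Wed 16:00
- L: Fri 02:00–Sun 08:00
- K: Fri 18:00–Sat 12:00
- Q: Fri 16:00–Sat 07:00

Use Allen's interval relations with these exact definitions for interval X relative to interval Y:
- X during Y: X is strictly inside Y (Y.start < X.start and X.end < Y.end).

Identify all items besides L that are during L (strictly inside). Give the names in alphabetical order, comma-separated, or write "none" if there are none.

Target L = [Fri 02:00, Sun 08:00].
K [Fri 18:00, Sat 12:00] → during → yes.
Q [Fri 16:00, Sat 07:00] → during → yes.
U [Mon 06:00, Tue 08:00] → before → no.
V [Tue 08:00, Wed 16:00] → before → no.
W [Fri 10:00, Sun 12:00] → overlapped-by → no.
Result: K, Q.

K, Q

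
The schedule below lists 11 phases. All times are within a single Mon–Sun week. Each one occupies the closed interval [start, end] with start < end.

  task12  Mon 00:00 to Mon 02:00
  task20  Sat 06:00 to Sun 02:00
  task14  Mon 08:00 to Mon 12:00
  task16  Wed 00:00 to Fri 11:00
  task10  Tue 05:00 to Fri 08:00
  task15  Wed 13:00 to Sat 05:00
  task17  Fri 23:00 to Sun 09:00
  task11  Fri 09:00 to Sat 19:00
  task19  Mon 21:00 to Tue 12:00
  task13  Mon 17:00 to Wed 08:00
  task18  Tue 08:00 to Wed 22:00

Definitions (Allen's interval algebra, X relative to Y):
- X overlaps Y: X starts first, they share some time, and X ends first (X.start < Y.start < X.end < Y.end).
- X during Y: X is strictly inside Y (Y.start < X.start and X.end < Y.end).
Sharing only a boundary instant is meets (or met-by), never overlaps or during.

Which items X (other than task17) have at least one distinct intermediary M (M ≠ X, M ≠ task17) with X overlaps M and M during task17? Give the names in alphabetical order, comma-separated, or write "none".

task11

Target task17 = [Fri 23:00, Sun 09:00].
Intermediaries M with M during task17: task20.
Via task20 — items with X overlaps task20: task11.
Union: task11.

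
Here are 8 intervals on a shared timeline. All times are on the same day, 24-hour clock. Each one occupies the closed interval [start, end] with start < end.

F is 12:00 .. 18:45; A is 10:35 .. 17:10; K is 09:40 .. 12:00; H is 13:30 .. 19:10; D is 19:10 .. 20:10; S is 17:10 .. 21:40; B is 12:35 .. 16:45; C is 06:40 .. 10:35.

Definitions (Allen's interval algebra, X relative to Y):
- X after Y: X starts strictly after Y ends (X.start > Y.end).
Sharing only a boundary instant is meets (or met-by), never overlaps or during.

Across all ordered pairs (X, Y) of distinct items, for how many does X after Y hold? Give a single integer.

13

Checking all 56 ordered pairs for relation 'after'; matching pairs in alphabetical order:
(B, C): B after C ✓
(B, K): B after K ✓
(D, A): D after A ✓
(D, B): D after B ✓
(D, C): D after C ✓
(D, F): D after F ✓
(D, K): D after K ✓
(F, C): F after C ✓
(H, C): H after C ✓
(H, K): H after K ✓
(S, B): S after B ✓
(S, C): S after C ✓
(S, K): S after K ✓
Count: 13.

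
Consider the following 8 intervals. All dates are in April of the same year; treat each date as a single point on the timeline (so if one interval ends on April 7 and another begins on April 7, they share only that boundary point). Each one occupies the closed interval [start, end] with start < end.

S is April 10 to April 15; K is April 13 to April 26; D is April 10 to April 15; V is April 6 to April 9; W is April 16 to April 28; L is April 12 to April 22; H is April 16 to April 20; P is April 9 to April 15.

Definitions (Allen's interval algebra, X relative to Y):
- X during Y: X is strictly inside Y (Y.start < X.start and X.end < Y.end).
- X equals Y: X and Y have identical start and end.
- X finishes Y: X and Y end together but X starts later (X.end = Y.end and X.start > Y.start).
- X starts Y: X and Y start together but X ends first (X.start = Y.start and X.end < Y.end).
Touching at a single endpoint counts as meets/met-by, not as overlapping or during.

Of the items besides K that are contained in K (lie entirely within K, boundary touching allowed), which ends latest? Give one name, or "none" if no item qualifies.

H

Target K = [April 13, April 26].
D [April 10, April 15] → overlaps → excluded.
H [April 16, April 20] → during → candidate.
L [April 12, April 22] → overlaps → excluded.
P [April 9, April 15] → overlaps → excluded.
S [April 10, April 15] → overlaps → excluded.
V [April 6, April 9] → before → excluded.
W [April 16, April 28] → overlapped-by → excluded.
Among candidates, latest end is April 20 → H.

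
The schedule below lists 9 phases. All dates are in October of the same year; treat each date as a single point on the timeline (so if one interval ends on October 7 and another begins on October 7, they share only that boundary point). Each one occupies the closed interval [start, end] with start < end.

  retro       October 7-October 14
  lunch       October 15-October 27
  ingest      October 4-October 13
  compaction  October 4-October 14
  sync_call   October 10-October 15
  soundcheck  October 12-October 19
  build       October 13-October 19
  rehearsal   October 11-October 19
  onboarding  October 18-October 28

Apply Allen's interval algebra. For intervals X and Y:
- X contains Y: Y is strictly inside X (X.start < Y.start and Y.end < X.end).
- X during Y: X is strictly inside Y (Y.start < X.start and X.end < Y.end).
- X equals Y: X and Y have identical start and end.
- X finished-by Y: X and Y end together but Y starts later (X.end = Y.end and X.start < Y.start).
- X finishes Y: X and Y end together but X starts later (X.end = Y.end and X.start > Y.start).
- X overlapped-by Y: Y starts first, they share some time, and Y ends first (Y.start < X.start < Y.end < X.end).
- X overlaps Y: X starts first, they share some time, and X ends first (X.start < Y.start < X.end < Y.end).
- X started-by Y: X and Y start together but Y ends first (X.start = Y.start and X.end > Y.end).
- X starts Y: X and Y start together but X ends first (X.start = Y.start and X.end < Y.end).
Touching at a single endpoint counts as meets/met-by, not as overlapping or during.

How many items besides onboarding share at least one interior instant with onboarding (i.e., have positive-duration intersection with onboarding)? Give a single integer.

Target onboarding = [October 18, October 28].
build [October 13, October 19] → overlaps → counts.
compaction [October 4, October 14] → before → no.
ingest [October 4, October 13] → before → no.
lunch [October 15, October 27] → overlaps → counts.
rehearsal [October 11, October 19] → overlaps → counts.
retro [October 7, October 14] → before → no.
soundcheck [October 12, October 19] → overlaps → counts.
sync_call [October 10, October 15] → before → no.
Total: 4.

4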